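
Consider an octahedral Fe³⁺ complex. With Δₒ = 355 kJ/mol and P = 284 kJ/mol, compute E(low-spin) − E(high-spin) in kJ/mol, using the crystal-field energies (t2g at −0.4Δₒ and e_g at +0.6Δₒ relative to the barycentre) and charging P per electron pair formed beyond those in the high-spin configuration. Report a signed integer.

-142

Fe is in group 8, so Fe³⁺ is d⁵ (8 − 3 = 5).
High-spin: t2g^3 e_g^2, CFSE = 0.0Δₒ = 0 kJ/mol.
Low-spin t2g^5 e_g^0 gives -2.0Δₒ = -710 kJ/mol, but forming 2 extra pairs costs 2P = 568 kJ/mol, so E(LS) = -710 + 568 = -142 kJ/mol.
E(LS) − E(HS) = -142 − (0) = -142 kJ/mol.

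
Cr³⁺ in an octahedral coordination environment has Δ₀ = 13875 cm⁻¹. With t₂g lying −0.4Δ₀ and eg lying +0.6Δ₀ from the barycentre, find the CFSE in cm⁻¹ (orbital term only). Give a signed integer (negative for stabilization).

Cr is in group 6, so Cr³⁺ is d³ (6 − 3 = 3).
For octahedral d³ the high- and low-spin configurations coincide.
Configuration: t₂g³ eg⁰.
CFSE(orbital) = 3×(-0.4Δ₀) + 0×(0.6Δ₀) = -1.2Δ₀; with Δ₀ = 13875 cm⁻¹ that is -16650 cm⁻¹.

-16650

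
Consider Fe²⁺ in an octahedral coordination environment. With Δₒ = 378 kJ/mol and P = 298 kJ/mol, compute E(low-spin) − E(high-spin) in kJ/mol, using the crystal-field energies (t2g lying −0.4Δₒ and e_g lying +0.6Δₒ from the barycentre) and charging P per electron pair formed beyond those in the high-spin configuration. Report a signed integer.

Group 8 minus oxidation state +2 gives a d⁶ configuration for Fe²⁺.
High-spin: t2g^4 e_g^2, CFSE = -0.4Δₒ = -151 kJ/mol.
For low-spin the configuration is t2g^6 e_g^0: orbital energy -2.4 × 378 = -907 kJ/mol, and 2 additional pairs relative to high-spin add 596 kJ/mol, giving -311 kJ/mol.
Thus E(LS) − E(HS) = -160 kJ/mol.

-160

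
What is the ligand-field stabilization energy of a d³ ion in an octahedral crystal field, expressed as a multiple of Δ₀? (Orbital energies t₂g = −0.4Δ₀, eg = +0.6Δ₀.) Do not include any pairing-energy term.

-1.2 Δ₀

For octahedral d³ the high- and low-spin configurations coincide.
Configuration: t₂g³ eg⁰.
CFSE = 3(-0.4Δ₀) + 0(0.6Δ₀) = -1.2Δ₀ + 0.0Δ₀ = -1.2Δ₀.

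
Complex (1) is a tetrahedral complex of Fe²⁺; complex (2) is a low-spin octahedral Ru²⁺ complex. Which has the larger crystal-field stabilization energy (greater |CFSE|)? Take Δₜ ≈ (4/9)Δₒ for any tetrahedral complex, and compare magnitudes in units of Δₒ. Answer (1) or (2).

(2)

(1): Fe²⁺: group 8, so d-count = 8 − 2 = 6; With tetrahedral geometry the complex is necessarily high-spin; e³ t₂³, CFSE = -0.6Δₜ ≈ -0.27Δₒ.
(2): Ru sits in group 8; removing 2 electrons leaves Ru²⁺ with 8 − 2 = 6 d electrons; t2g^6 e_g^0, CFSE = -2.4Δₒ.
So (2) has the larger |CFSE|.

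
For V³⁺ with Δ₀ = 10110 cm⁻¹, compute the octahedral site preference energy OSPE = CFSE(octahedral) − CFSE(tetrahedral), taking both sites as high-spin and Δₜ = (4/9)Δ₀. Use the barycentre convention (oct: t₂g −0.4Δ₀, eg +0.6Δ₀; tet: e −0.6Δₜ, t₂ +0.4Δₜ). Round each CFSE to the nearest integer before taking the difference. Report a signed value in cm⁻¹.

V sits in group 5; removing 3 electrons leaves V³⁺ with 5 − 3 = 2 d electrons.
Octahedral high-spin t₂g² eg⁰: CFSE = -0.8 × 10110 = -8088 cm⁻¹.
Tetrahedral: e² t₂⁰, CFSE = 2(−0.6) + 0(+0.4) = -1.2Δₜ = -1.2 × (4/9) × 10110 = -5392 cm⁻¹.
Subtracting, OSPE = -8088 − (-5392) = -2696 cm⁻¹.

-2696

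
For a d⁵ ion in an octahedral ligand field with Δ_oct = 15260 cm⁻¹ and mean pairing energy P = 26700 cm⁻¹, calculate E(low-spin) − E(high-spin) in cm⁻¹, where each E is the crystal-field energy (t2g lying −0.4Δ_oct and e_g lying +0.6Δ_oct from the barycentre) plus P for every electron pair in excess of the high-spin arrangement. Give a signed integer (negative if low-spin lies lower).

High-spin: t2g^3 e_g^2, CFSE = 0.0Δ_oct = 0 cm⁻¹.
For low-spin the configuration is t2g^5 e_g^0: orbital energy -2.0 × 15260 = -30520 cm⁻¹, and 2 additional pairs relative to high-spin add 53400 cm⁻¹, giving 22880 cm⁻¹.
Thus E(LS) − E(HS) = 22880 cm⁻¹.

22880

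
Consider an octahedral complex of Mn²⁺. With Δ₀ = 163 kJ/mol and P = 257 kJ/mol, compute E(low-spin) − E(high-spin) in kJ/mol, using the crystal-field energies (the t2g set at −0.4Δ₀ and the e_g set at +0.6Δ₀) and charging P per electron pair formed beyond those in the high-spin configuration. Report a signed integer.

188

Mn²⁺: group 7, so d-count = 7 − 2 = 5.
High-spin d⁵ fills as t2g^3 e_g^2 with CFSE 3(−0.4) + 2(+0.6) = 0.0Δ₀ = 0 kJ/mol.
Low-spin: t2g^5 e_g^0, orbital CFSE = -2.0Δ₀ = -326 kJ/mol; plus 2 excess pairs × P = +514 kJ/mol; total 188 kJ/mol.
E(LS) − E(HS) = 188 − (0) = 188 kJ/mol.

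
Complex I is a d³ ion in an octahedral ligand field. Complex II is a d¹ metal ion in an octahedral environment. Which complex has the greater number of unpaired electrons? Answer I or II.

I: For octahedral d³ the high- and low-spin configurations coincide; t₂g³ eg⁰ → 3 unpaired.
II: t₂g¹ eg⁰ → 1 unpaired.
So I has more unpaired electrons.

I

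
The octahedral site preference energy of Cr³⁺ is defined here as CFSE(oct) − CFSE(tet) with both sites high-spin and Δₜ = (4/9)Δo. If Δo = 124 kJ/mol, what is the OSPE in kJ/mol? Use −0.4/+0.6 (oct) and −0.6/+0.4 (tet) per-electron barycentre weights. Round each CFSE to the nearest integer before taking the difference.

Cr³⁺: group 6, so d-count = 6 − 3 = 3.
In an octahedral site d³ (HS) is t₂g³ eg⁰, giving CFSE(oct) = -1.2Δo = -149 kJ/mol.
Tetrahedral: e² t₂¹, CFSE = 2(−0.6) + 1(+0.4) = -0.8Δₜ = -0.8 × (4/9) × 124 = -44 kJ/mol.
Subtracting, OSPE = -149 − (-44) = -105 kJ/mol.

-105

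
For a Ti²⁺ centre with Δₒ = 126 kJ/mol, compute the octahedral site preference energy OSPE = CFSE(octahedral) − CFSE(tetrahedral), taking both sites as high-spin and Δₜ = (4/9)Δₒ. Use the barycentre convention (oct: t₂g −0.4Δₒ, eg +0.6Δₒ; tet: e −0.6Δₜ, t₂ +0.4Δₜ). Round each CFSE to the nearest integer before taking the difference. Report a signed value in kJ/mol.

-34

Ti is in group 4, so Ti²⁺ is d² (4 − 2 = 2).
In an octahedral site d² (HS) is t₂g² eg⁰, giving CFSE(oct) = -0.8Δₒ = -101 kJ/mol.
Tetrahedral: e² t₂⁰, CFSE = 2(−0.6) + 0(+0.4) = -1.2Δₜ = -1.2 × (4/9) × 126 = -67 kJ/mol.
OSPE = CFSE(oct) − CFSE(tet) = -101 − (-67) = -34 kJ/mol.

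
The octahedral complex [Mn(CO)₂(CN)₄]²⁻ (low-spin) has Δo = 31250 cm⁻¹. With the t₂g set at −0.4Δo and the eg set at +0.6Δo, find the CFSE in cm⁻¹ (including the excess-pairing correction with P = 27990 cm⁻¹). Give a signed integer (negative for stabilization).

Ligand charges: 2×(+0) from CO and 4×(-1) from CN⁻ sum to -4; with overall charge -2, Mn is +2.
Mn is in group 7, so Mn²⁺ is d⁵ (7 − 2 = 5).
The d⁵ electrons fill as t₂g⁵ eg⁰.
The orbital stabilization is -2.0Δo = -2.0 × 31250 = -62500 cm⁻¹.
Pairing penalty: 2 pairs vs 0 in the high-spin reference → 2 extra × P = 55980 cm⁻¹.
Overall CFSE = -62500 + 55980 = -6520 cm⁻¹.

-6520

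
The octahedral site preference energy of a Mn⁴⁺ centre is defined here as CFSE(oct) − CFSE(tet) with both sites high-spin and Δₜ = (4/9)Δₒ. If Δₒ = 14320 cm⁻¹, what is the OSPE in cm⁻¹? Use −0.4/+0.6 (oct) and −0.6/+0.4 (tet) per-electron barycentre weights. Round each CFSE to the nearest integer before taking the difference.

-12092

Mn is in group 7, so Mn⁴⁺ is d³ (7 − 4 = 3).
Octahedral high-spin t2g^3 e_g^0: CFSE = -1.2 × 14320 = -17184 cm⁻¹.
Tetrahedral e^2 t2^1 gives -0.8Δₜ = -0.8 × (4/9) × 14320 = -5092 cm⁻¹.
OSPE = CFSE(oct) − CFSE(tet) = -17184 − (-5092) = -12092 cm⁻¹.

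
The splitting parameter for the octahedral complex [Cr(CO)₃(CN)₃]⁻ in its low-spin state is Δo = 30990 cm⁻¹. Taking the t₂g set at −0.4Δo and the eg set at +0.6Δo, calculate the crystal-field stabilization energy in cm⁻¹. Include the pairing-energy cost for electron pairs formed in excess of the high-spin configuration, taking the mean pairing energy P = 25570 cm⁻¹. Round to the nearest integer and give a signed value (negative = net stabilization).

Ligand charges: 3×(+0) from CO and 3×(-1) from CN⁻ sum to -3; with overall charge -1, Cr is +2.
Group 6 minus oxidation state +2 gives a d⁴ configuration for Cr²⁺.
The d⁴ electrons fill as t₂g⁴ eg⁰.
The orbital stabilization is -1.6Δo = -1.6 × 30990 = -49584 cm⁻¹.
Relative to high-spin t₂g³ eg¹ (0 paired), the low-spin configuration has 1 additional pair, contributing +1 × 25570 = +25570 cm⁻¹.
Combining: -49584 + 25570 = -24014 cm⁻¹.

-24014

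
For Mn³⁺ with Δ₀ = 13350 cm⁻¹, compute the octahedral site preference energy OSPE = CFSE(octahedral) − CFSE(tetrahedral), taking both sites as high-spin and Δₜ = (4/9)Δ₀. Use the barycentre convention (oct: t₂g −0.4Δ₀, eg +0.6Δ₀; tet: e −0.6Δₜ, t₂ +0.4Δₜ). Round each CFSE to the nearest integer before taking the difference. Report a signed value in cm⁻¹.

Group 7 minus oxidation state +3 gives a d⁴ configuration for Mn³⁺.
Octahedral (high-spin): t2g^3 e_g^1, CFSE = 3(−0.4) + 1(+0.6) = -0.6Δ₀ = -0.6 × 13350 = -8010 cm⁻¹.
In a tetrahedral site the filling is e^2 t2^2: CFSE(tet) = -0.4Δₜ = -0.4 × (4/9)(13350) = -2373 cm⁻¹.
OSPE = -8010 − (-2373) = -5637 cm⁻¹.

-5637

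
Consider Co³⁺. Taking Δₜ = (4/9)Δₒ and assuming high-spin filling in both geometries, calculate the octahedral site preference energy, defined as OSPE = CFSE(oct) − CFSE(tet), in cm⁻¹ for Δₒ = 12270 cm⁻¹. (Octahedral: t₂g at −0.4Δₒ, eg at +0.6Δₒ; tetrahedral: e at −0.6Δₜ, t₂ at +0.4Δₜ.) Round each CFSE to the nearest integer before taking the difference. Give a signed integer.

Co is in group 9, so Co³⁺ is d⁶ (9 − 3 = 6).
In an octahedral site d⁶ (HS) is t₂g⁴ eg², giving CFSE(oct) = -0.4Δₒ = -4908 cm⁻¹.
In a tetrahedral site the filling is e³ t₂³: CFSE(tet) = -0.6Δₜ = -0.6 × (4/9)(12270) = -3272 cm⁻¹.
OSPE = -4908 − (-3272) = -1636 cm⁻¹.

-1636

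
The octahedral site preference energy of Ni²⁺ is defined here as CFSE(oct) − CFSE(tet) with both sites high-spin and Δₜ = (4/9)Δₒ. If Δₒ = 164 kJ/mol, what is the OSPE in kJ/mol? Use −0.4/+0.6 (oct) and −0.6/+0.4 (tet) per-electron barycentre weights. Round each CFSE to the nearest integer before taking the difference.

Ni is in group 10, so Ni²⁺ is d⁸ (10 − 2 = 8).
Octahedral high-spin t₂g⁶ eg²: CFSE = -1.2 × 164 = -197 kJ/mol.
Tetrahedral: e⁴ t₂⁴, CFSE = 4(−0.6) + 4(+0.4) = -0.8Δₜ = -0.8 × (4/9) × 164 = -58 kJ/mol.
OSPE = -197 − (-58) = -139 kJ/mol.

-139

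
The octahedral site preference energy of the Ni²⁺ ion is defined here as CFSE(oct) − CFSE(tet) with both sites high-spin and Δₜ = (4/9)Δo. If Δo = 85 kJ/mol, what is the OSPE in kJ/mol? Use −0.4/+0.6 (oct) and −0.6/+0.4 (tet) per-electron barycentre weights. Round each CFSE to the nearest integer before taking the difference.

-72

Ni is in group 10, so Ni²⁺ is d⁸ (10 − 2 = 8).
Octahedral high-spin t₂g⁶ eg²: CFSE = -1.2 × 85 = -102 kJ/mol.
Tetrahedral e⁴ t₂⁴ gives -0.8Δₜ = -0.8 × (4/9) × 85 = -30 kJ/mol.
Subtracting, OSPE = -102 − (-30) = -72 kJ/mol.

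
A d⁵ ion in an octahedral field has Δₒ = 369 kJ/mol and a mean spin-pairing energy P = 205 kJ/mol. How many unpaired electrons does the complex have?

With Δₒ > P the complex is low-spin.
That gives t₂g⁵ eg⁰.
Unpaired electrons: 1.

1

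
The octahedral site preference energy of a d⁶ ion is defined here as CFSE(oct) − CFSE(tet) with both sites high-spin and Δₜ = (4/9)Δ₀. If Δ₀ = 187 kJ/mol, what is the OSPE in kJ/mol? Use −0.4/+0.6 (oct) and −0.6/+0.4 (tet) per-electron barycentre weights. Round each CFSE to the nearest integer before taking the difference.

Octahedral high-spin t₂g⁴ eg²: CFSE = -0.4 × 187 = -75 kJ/mol.
Tetrahedral: e³ t₂³, CFSE = 3(−0.6) + 3(+0.4) = -0.6Δₜ = -0.6 × (4/9) × 187 = -50 kJ/mol.
Subtracting, OSPE = -75 − (-50) = -25 kJ/mol.

-25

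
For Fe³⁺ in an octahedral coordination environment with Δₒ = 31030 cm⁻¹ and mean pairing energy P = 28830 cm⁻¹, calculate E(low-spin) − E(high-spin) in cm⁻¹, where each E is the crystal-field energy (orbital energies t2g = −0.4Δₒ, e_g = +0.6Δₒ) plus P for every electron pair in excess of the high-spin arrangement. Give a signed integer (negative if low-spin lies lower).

-4400

Fe³⁺: group 8, so d-count = 8 − 3 = 5.
High-spin d⁵ fills as t2g^3 e_g^2 with CFSE 3(−0.4) + 2(+0.6) = 0.0Δₒ = 0 cm⁻¹.
Low-spin t2g^5 e_g^0 gives -2.0Δₒ = -62060 cm⁻¹, but forming 2 extra pairs costs 2P = 57660 cm⁻¹, so E(LS) = -62060 + 57660 = -4400 cm⁻¹.
The difference is -4400 − (0) = -4400 cm⁻¹, so low-spin lies lower.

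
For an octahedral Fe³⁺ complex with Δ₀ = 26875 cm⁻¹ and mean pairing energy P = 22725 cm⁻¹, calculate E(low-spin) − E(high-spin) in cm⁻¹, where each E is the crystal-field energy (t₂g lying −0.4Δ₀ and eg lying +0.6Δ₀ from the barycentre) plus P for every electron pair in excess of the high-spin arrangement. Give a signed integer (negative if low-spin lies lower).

Group 8 minus oxidation state +3 gives a d⁵ configuration for Fe³⁺.
High-spin d⁵ fills as t₂g³ eg² with CFSE 3(−0.4) + 2(+0.6) = 0.0Δ₀ = 0 cm⁻¹.
Low-spin: t₂g⁵ eg⁰, orbital CFSE = -2.0Δ₀ = -53750 cm⁻¹; plus 2 excess pairs × P = +45450 cm⁻¹; total -8300 cm⁻¹.
The difference is -8300 − (0) = -8300 cm⁻¹, so low-spin lies lower.

-8300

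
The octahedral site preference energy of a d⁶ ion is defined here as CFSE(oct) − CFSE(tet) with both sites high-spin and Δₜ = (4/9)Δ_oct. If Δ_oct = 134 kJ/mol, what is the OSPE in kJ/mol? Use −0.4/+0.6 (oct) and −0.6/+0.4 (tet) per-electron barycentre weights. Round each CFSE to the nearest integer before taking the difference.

Octahedral high-spin t₂g⁴ eg²: CFSE = -0.4 × 134 = -54 kJ/mol.
Tetrahedral: e³ t₂³, CFSE = 3(−0.6) + 3(+0.4) = -0.6Δₜ = -0.6 × (4/9) × 134 = -36 kJ/mol.
OSPE = CFSE(oct) − CFSE(tet) = -54 − (-36) = -18 kJ/mol.

-18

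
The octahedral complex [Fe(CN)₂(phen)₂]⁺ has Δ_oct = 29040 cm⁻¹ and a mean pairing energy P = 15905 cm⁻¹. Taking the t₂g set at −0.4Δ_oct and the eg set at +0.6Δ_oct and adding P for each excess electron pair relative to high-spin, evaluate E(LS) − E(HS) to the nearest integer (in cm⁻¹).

Ligand charges: 2×(-1) from CN⁻ and 2×(+0) from phen sum to -2; with overall charge +1, Fe is +3.
Fe is in group 8, so Fe³⁺ is d⁵ (8 − 3 = 5).
In the high-spin limit (t₂g³ eg²) the orbital term is 0.0Δ_oct = 0 cm⁻¹, with no excess pairing.
Low-spin t₂g⁵ eg⁰ gives -2.0Δ_oct = -58080 cm⁻¹, but forming 2 extra pairs costs 2P = 31810 cm⁻¹, so E(LS) = -58080 + 31810 = -26270 cm⁻¹.
Thus E(LS) − E(HS) = -26270 cm⁻¹.

-26270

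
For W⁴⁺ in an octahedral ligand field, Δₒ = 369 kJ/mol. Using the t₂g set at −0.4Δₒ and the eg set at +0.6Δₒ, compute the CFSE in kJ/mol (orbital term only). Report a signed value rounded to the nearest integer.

-295

Group 6 minus oxidation state +4 gives a d² configuration for W⁴⁺.
Configuration: t₂g² eg⁰.
The orbital stabilization is -0.8Δₒ = -0.8 × 369 = -295 kJ/mol.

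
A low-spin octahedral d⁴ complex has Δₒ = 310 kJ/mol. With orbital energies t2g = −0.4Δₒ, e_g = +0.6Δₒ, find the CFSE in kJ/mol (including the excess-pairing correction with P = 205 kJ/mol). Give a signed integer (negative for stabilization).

-291

The d⁴ electrons fill as t2g^4 e_g^0.
The orbital stabilization is -1.6Δₒ = -1.6 × 310 = -496 kJ/mol.
High-spin d⁴ would be t2g^3 e_g^1 with 0 pairs; low-spin has 1, so 1 excess pair costs +1P = +205 kJ/mol.
Combining: -496 + 205 = -291 kJ/mol.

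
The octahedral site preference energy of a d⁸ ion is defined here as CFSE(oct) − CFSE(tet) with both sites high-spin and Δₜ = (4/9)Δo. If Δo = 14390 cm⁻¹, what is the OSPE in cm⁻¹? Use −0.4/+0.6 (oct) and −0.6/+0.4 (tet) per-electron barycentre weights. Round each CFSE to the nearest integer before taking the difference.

In an octahedral site d⁸ (HS) is t₂g⁶ eg², giving CFSE(oct) = -1.2Δo = -17268 cm⁻¹.
Tetrahedral: e⁴ t₂⁴, CFSE = 4(−0.6) + 4(+0.4) = -0.8Δₜ = -0.8 × (4/9) × 14390 = -5116 cm⁻¹.
OSPE = CFSE(oct) − CFSE(tet) = -17268 − (-5116) = -12152 cm⁻¹.

-12152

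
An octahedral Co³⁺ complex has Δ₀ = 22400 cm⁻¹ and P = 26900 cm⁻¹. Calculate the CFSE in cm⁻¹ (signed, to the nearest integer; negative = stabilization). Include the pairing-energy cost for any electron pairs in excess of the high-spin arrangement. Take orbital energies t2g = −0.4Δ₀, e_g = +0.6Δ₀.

-8960

Co³⁺: group 9, so d-count = 9 − 3 = 6.
Here Δ₀ < P (22400 < 26900), so the high-spin state is favoured.
Configuration: t2g^4 e_g^2.
Orbital CFSE = -0.4Δ₀ = -0.4 × 22400 = -8960 cm⁻¹.
High-spin has no excess pairs, so no pairing correction applies.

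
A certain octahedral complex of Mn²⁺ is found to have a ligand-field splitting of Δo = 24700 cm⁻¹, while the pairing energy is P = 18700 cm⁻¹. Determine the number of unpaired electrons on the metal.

Mn sits in group 7; removing 2 electrons leaves Mn²⁺ with 7 − 2 = 5 d electrons.
Here Δo > P (24700 > 18700), so the low-spin state is favoured.
Filling d⁵ accordingly: t₂g⁵ eg⁰.
Unpaired electrons: 1.

1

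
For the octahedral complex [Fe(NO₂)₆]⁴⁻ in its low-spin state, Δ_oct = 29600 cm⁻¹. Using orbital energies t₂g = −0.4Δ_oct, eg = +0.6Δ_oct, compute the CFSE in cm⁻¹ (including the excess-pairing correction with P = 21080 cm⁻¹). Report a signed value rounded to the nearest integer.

-28880

Each NO₂⁻ contributes -1; 6 × (-1) = -6. With overall charge -4, Fe is in the +2 oxidation state.
Fe is in group 8, so Fe²⁺ is d⁶ (8 − 2 = 6).
Electron filling gives t₂g⁶ eg⁰.
Orbital CFSE = 6(-0.4) + 0(0.6) = -2.4Δ_oct = -2.4 × 29600 = -71040 cm⁻¹.
High-spin d⁶ would be t₂g⁴ eg² with 1 pair; low-spin has 3, so 2 excess pairs cost +2P = +42160 cm⁻¹.
Combining: -71040 + 42160 = -28880 cm⁻¹.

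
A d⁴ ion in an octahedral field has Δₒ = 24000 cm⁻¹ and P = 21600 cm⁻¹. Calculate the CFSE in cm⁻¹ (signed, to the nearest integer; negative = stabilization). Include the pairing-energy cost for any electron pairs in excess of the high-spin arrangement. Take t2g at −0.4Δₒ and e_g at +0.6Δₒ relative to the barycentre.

-16800

Here Δₒ > P (24000 > 21600), so the low-spin state is favoured.
Filling d⁴ accordingly: t2g^4 e_g^0.
Orbital CFSE = -1.6Δₒ = -1.6 × 24000 = -38400 cm⁻¹.
Excess pairs vs high-spin: 1 − 0 = 1; pairing cost = +21600 cm⁻¹.
Net CFSE = -38400 + 21600 = -16800 cm⁻¹.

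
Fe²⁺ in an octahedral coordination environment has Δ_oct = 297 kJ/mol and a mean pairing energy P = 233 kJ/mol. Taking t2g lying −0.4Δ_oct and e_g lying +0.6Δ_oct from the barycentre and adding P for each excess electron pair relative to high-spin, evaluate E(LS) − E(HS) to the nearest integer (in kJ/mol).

-128

Fe is in group 8, so Fe²⁺ is d⁶ (8 − 2 = 6).
High-spin: t2g^4 e_g^2, CFSE = -0.4Δ_oct = -119 kJ/mol.
For low-spin the configuration is t2g^6 e_g^0: orbital energy -2.4 × 297 = -713 kJ/mol, and 2 additional pairs relative to high-spin add 466 kJ/mol, giving -247 kJ/mol.
Thus E(LS) − E(HS) = -128 kJ/mol.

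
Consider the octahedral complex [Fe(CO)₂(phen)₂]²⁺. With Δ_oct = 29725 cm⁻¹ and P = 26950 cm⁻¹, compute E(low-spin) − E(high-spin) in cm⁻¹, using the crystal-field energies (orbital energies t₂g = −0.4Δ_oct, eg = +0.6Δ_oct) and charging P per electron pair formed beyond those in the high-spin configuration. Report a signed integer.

-5550

Ligand charges: 2×(+0) from CO and 2×(+0) from phen sum to +0; with overall charge +2, Fe is +2.
Fe²⁺: group 8, so d-count = 8 − 2 = 6.
High-spin d⁶ fills as t₂g⁴ eg² with CFSE 4(−0.4) + 2(+0.6) = -0.4Δ_oct = -11890 cm⁻¹.
Low-spin: t₂g⁶ eg⁰, orbital CFSE = -2.4Δ_oct = -71340 cm⁻¹; plus 2 excess pairs × P = +53900 cm⁻¹; total -17440 cm⁻¹.
The difference is -17440 − (-11890) = -5550 cm⁻¹, so low-spin lies lower.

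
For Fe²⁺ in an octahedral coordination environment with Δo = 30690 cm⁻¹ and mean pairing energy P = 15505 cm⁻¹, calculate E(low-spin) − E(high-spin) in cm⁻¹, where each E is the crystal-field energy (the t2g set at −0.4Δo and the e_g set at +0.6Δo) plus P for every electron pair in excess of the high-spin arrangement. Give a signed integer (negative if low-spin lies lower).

-30370

Group 8 minus oxidation state +2 gives a d⁶ configuration for Fe²⁺.
High-spin d⁶ fills as t2g^4 e_g^2 with CFSE 4(−0.4) + 2(+0.6) = -0.4Δo = -12276 cm⁻¹.
For low-spin the configuration is t2g^6 e_g^0: orbital energy -2.4 × 30690 = -73656 cm⁻¹, and 2 additional pairs relative to high-spin add 31010 cm⁻¹, giving -42646 cm⁻¹.
The difference is -42646 − (-12276) = -30370 cm⁻¹, so low-spin lies lower.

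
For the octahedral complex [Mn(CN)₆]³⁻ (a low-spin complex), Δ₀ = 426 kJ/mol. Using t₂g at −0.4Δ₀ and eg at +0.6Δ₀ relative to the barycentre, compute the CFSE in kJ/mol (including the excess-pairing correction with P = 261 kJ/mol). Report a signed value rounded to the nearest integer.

-421

Each CN⁻ contributes -1; 6 × (-1) = -6. With overall charge -3, Mn is in the +3 oxidation state.
Mn is in group 7, so Mn³⁺ is d⁴ (7 − 3 = 4).
Electron filling gives t₂g⁴ eg⁰.
Orbital CFSE = 4(-0.4) + 0(0.6) = -1.6Δ₀ = -1.6 × 426 = -682 kJ/mol.
Pairing penalty: 1 pair vs 0 in the high-spin reference → 1 extra × P = 261 kJ/mol.
Net CFSE = -682 + 261 = -421 kJ/mol.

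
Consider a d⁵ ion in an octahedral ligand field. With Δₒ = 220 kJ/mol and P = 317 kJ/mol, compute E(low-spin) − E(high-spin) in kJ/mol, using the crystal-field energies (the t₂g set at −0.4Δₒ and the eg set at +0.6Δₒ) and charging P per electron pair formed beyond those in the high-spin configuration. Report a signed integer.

High-spin d⁵ fills as t₂g³ eg² with CFSE 3(−0.4) + 2(+0.6) = 0.0Δₒ = 0 kJ/mol.
Low-spin t₂g⁵ eg⁰ gives -2.0Δₒ = -440 kJ/mol, but forming 2 extra pairs costs 2P = 634 kJ/mol, so E(LS) = -440 + 634 = 194 kJ/mol.
E(LS) − E(HS) = 194 − (0) = 194 kJ/mol.

194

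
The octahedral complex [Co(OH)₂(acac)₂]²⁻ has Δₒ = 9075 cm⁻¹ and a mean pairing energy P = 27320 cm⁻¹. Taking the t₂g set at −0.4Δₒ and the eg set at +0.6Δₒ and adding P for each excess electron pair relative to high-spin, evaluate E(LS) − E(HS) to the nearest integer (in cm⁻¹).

18245

Ligand charges: 2×(-1) from OH⁻ and 2×(-1) from acac⁻ sum to -4; with overall charge -2, Co is +2.
Co²⁺: group 9, so d-count = 9 − 2 = 7.
High-spin: t₂g⁵ eg², CFSE = -0.8Δₒ = -7260 cm⁻¹.
For low-spin the configuration is t₂g⁶ eg¹: orbital energy -1.8 × 9075 = -16335 cm⁻¹, and 1 additional pair relative to high-spin adds 27320 cm⁻¹, giving 10985 cm⁻¹.
The difference is 10985 − (-7260) = 18245 cm⁻¹, so high-spin lies lower.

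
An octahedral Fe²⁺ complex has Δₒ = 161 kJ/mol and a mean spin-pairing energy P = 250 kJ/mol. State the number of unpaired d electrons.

4

Fe sits in group 8; removing 2 electrons leaves Fe²⁺ with 8 − 2 = 6 d electrons.
Since Δₒ = 161 kJ/mol < P = 250 kJ/mol, the complex adopts the high-spin configuration.
Filling d⁶ accordingly: t2g^4 e_g^2.
Unpaired electrons: 4.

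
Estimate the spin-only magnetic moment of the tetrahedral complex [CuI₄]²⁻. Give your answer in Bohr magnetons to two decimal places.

1.73 Bohr magnetons

Each I⁻ contributes -1; 4 × (-1) = -4. With overall charge -2, Cu is in the +2 oxidation state.
Cu²⁺: group 11, so d-count = 11 − 2 = 9.
Tetrahedral splitting is small, so the complex is high-spin.
Configuration: e⁴ t₂⁵ → 1 unpaired electron.
μ(spin-only) = √[1(1+2)] = √3 ≈ 1.73 Bohr magnetons.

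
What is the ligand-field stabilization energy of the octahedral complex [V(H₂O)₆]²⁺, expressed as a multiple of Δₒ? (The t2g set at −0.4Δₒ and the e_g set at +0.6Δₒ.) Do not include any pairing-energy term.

H₂O is neutral, so the +2 overall charge sits on V: oxidation state +2.
Group 5 minus oxidation state +2 gives a d³ configuration for V²⁺.
Configuration: t2g^3 e_g^0.
CFSE = 3(-0.4Δₒ) + 0(0.6Δₒ) = -1.2Δₒ + 0.0Δₒ = -1.2Δₒ.

-1.2 Δₒ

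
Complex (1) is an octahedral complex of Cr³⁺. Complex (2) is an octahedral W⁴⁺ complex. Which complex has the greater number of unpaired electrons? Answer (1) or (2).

(1): Group 6 minus oxidation state +3 gives a d³ configuration for Cr³⁺; t₂g³ eg⁰ → 3 unpaired.
(2): Group 6 minus oxidation state +4 gives a d² configuration for W⁴⁺; For octahedral d² the high- and low-spin configurations coincide; t₂g² eg⁰ → 2 unpaired.
So (1) has more unpaired electrons.

(1)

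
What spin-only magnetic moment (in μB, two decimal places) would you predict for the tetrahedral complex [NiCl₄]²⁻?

Each Cl⁻ contributes -1; 4 × (-1) = -4. With overall charge -2, Ni is in the +2 oxidation state.
Ni²⁺: group 10, so d-count = 10 − 2 = 8.
Tetrahedral splitting is small, so the complex is high-spin.
Configuration: e⁴ t₂⁴ → 2 unpaired electrons.
μ(spin-only) = √[2(2+2)] = √8 ≈ 2.83 μB.

2.83 μB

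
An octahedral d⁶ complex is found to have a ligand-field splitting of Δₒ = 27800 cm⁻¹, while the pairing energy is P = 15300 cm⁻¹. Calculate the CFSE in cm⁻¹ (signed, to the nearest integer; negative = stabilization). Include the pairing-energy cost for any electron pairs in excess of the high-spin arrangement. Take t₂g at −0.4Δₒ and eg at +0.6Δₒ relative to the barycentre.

With Δₒ > P the complex is low-spin.
That gives t₂g⁶ eg⁰.
Orbital CFSE = -2.4Δₒ = -2.4 × 27800 = -66720 cm⁻¹.
Excess pairs vs high-spin: 3 − 1 = 2; pairing cost = +30600 cm⁻¹.
Net CFSE = -66720 + 30600 = -36120 cm⁻¹.

-36120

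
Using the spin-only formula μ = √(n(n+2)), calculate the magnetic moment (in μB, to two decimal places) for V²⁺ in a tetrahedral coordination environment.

3.87 μB

Group 5 minus oxidation state +2 gives a d³ configuration for V²⁺.
Tetrahedral splitting is small, so the complex is high-spin.
Configuration: e^2 t2^1 → 3 unpaired electrons.
μ(spin-only) = √[3(3+2)] = √15 ≈ 3.87 μB.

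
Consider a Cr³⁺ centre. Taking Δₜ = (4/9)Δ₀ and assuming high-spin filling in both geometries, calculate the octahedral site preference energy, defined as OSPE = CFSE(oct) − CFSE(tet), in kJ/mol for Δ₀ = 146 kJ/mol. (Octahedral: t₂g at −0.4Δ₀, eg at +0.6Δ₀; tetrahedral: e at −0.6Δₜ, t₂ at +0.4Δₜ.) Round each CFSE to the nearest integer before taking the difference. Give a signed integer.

-123

Cr sits in group 6; removing 3 electrons leaves Cr³⁺ with 6 − 3 = 3 d electrons.
In an octahedral site d³ (HS) is t₂g³ eg⁰, giving CFSE(oct) = -1.2Δ₀ = -175 kJ/mol.
Tetrahedral: e² t₂¹, CFSE = 2(−0.6) + 1(+0.4) = -0.8Δₜ = -0.8 × (4/9) × 146 = -52 kJ/mol.
Subtracting, OSPE = -175 − (-52) = -123 kJ/mol.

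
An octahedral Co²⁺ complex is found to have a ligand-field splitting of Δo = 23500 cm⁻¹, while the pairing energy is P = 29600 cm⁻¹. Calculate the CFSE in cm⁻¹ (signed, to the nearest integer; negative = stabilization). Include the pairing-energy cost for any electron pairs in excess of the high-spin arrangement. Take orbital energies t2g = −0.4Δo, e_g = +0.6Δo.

Co is in group 9, so Co²⁺ is d⁷ (9 − 2 = 7).
With Δo < P the complex is high-spin.
Filling d⁷ accordingly: t2g^5 e_g^2.
Orbital CFSE = -0.8Δo = -0.8 × 23500 = -18800 cm⁻¹.
High-spin has no excess pairs, so no pairing correction applies.

-18800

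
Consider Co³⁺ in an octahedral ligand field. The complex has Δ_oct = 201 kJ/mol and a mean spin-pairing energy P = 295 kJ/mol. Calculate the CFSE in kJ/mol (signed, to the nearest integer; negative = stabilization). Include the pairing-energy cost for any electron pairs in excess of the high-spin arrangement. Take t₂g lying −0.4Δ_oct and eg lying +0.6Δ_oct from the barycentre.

-80

Co sits in group 9; removing 3 electrons leaves Co³⁺ with 9 − 3 = 6 d electrons.
Δ_oct < P, so pairing is avoided: the ground state is high-spin.
Configuration: t₂g⁴ eg².
Orbital CFSE = -0.4Δ_oct = -0.4 × 201 = -80 kJ/mol.
High-spin has no excess pairs, so no pairing correction applies.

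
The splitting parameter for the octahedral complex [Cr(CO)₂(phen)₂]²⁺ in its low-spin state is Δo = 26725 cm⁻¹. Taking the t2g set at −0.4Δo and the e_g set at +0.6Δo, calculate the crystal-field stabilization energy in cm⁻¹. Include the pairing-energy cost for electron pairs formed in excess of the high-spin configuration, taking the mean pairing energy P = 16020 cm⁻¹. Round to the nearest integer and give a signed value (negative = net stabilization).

Ligand charges: 2×(+0) from CO and 2×(+0) from phen sum to +0; with overall charge +2, Cr is +2.
Cr sits in group 6; removing 2 electrons leaves Cr²⁺ with 6 − 2 = 4 d electrons.
Configuration: t2g^4 e_g^0.
CFSE(orbital) = 4×(-0.4Δo) + 0×(0.6Δo) = -1.6Δo; with Δo = 26725 cm⁻¹ that is -42760 cm⁻¹.
Pairing penalty: 1 pair vs 0 in the high-spin reference → 1 extra × P = 16020 cm⁻¹.
Overall CFSE = -42760 + 16020 = -26740 cm⁻¹.

-26740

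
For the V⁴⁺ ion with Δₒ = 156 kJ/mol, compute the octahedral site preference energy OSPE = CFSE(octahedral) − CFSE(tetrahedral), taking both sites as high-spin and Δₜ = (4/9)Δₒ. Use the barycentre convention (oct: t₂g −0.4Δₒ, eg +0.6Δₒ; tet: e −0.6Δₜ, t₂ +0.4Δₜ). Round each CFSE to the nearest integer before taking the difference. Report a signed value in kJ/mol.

V is in group 5, so V⁴⁺ is d¹ (5 − 4 = 1).
In an octahedral site d¹ (HS) is t₂g¹ eg⁰, giving CFSE(oct) = -0.4Δₒ = -62 kJ/mol.
Tetrahedral: e¹ t₂⁰, CFSE = 1(−0.6) + 0(+0.4) = -0.6Δₜ = -0.6 × (4/9) × 156 = -42 kJ/mol.
OSPE = CFSE(oct) − CFSE(tet) = -62 − (-42) = -20 kJ/mol.

-20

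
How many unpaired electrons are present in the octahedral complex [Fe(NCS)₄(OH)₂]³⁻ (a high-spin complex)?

Ligand charges: 4×(-1) from NCS⁻ and 2×(-1) from OH⁻ sum to -6; with overall charge -3, Fe is +3.
Fe is in group 8, so Fe³⁺ is d⁵ (8 − 3 = 5).
Configuration: t₂g³ eg², giving 5 unpaired electrons.

5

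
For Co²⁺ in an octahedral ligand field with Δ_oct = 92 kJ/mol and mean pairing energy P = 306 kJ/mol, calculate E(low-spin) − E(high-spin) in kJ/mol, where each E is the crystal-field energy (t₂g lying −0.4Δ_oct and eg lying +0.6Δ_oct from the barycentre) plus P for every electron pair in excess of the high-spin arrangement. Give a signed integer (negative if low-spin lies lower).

Group 9 minus oxidation state +2 gives a d⁷ configuration for Co²⁺.
High-spin: t₂g⁵ eg², CFSE = -0.8Δ_oct = -74 kJ/mol.
Low-spin: t₂g⁶ eg¹, orbital CFSE = -1.8Δ_oct = -166 kJ/mol; plus 1 excess pair × P = +306 kJ/mol; total 140 kJ/mol.
Thus E(LS) − E(HS) = 214 kJ/mol.

214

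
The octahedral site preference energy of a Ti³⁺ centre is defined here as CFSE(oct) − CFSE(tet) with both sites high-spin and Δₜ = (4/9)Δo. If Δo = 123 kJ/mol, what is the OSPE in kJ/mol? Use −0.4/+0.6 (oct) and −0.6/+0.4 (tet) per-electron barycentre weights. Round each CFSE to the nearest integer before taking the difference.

-16

Group 4 minus oxidation state +3 gives a d¹ configuration for Ti³⁺.
Octahedral high-spin t2g^1 e_g^0: CFSE = -0.4 × 123 = -49 kJ/mol.
In a tetrahedral site the filling is e^1 t2^0: CFSE(tet) = -0.6Δₜ = -0.6 × (4/9)(123) = -33 kJ/mol.
OSPE = -49 − (-33) = -16 kJ/mol.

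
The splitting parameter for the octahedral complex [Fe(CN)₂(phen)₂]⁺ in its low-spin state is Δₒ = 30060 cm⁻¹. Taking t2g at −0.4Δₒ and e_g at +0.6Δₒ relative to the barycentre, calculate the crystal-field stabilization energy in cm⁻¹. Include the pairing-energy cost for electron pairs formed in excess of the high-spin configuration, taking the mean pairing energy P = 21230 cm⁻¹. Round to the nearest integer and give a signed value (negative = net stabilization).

Ligand charges: 2×(-1) from CN⁻ and 2×(+0) from phen sum to -2; with overall charge +1, Fe is +3.
Fe is in group 8, so Fe³⁺ is d⁵ (8 − 3 = 5).
Configuration: t2g^5 e_g^0.
The orbital stabilization is -2.0Δₒ = -2.0 × 30060 = -60120 cm⁻¹.
High-spin d⁵ would be t2g^3 e_g^2 with 0 pairs; low-spin has 2, so 2 excess pairs cost +2P = +42460 cm⁻¹.
Net CFSE = -60120 + 42460 = -17660 cm⁻¹.

-17660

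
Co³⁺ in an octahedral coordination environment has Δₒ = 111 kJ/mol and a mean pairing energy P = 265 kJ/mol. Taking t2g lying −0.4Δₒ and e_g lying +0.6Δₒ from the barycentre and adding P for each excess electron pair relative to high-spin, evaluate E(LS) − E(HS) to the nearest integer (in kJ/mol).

308

Group 9 minus oxidation state +3 gives a d⁶ configuration for Co³⁺.
High-spin d⁶ fills as t2g^4 e_g^2 with CFSE 4(−0.4) + 2(+0.6) = -0.4Δₒ = -44 kJ/mol.
Low-spin t2g^6 e_g^0 gives -2.4Δₒ = -266 kJ/mol, but forming 2 extra pairs costs 2P = 530 kJ/mol, so E(LS) = -266 + 530 = 264 kJ/mol.
The difference is 264 − (-44) = 308 kJ/mol, so high-spin lies lower.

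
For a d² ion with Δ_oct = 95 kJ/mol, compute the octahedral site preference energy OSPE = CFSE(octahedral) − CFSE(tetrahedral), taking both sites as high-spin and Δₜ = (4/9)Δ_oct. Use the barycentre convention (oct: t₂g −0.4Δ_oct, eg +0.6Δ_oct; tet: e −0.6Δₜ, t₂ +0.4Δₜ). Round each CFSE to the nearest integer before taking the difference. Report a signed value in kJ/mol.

-25

Octahedral high-spin t₂g² eg⁰: CFSE = -0.8 × 95 = -76 kJ/mol.
In a tetrahedral site the filling is e² t₂⁰: CFSE(tet) = -1.2Δₜ = -1.2 × (4/9)(95) = -51 kJ/mol.
OSPE = -76 − (-51) = -25 kJ/mol.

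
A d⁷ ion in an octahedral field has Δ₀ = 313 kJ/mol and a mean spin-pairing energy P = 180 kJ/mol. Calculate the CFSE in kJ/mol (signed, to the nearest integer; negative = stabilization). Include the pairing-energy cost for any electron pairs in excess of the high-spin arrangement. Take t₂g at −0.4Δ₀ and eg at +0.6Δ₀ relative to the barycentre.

Δ₀ > P, so pairing is preferred: the ground state is low-spin.
That gives t₂g⁶ eg¹.
Orbital CFSE = -1.8Δ₀ = -1.8 × 313 = -563 kJ/mol.
Excess pairs vs high-spin: 3 − 2 = 1; pairing cost = +180 kJ/mol.
Net CFSE = -563 + 180 = -383 kJ/mol.

-383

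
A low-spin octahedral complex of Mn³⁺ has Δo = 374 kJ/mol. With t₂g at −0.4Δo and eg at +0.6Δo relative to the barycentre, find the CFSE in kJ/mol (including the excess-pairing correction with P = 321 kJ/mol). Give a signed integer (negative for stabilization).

Mn³⁺: group 7, so d-count = 7 − 3 = 4.
The d⁴ electrons fill as t₂g⁴ eg⁰.
Orbital CFSE = 4(-0.4) + 0(0.6) = -1.6Δo = -1.6 × 374 = -598 kJ/mol.
High-spin d⁴ would be t₂g³ eg¹ with 0 pairs; low-spin has 1, so 1 excess pair costs +1P = +321 kJ/mol.
Combining: -598 + 321 = -277 kJ/mol.

-277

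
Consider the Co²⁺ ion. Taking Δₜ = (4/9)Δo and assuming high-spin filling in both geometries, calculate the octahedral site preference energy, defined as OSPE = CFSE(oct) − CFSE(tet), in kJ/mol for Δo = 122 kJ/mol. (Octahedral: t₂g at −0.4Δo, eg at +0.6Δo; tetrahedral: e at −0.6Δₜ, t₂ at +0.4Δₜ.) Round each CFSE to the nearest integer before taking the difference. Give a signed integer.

Group 9 minus oxidation state +2 gives a d⁷ configuration for Co²⁺.
Octahedral high-spin t₂g⁵ eg²: CFSE = -0.8 × 122 = -98 kJ/mol.
In a tetrahedral site the filling is e⁴ t₂³: CFSE(tet) = -1.2Δₜ = -1.2 × (4/9)(122) = -65 kJ/mol.
OSPE = CFSE(oct) − CFSE(tet) = -98 − (-65) = -33 kJ/mol.

-33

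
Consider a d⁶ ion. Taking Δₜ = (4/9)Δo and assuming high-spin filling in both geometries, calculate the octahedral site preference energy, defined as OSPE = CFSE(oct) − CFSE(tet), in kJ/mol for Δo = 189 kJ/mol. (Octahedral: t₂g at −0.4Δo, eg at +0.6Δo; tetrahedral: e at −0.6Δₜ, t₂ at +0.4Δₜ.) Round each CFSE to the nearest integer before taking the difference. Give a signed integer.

Octahedral (high-spin): t₂g⁴ eg², CFSE = 4(−0.4) + 2(+0.6) = -0.4Δo = -0.4 × 189 = -76 kJ/mol.
Tetrahedral e³ t₂³ gives -0.6Δₜ = -0.6 × (4/9) × 189 = -50 kJ/mol.
OSPE = -76 − (-50) = -26 kJ/mol.

-26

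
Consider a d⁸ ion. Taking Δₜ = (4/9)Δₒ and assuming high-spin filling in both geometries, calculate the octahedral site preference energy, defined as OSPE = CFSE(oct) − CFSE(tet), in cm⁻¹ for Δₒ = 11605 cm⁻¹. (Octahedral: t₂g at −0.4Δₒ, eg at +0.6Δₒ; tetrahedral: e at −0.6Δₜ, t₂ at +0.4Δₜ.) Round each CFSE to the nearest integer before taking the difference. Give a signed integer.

-9800

In an octahedral site d⁸ (HS) is t₂g⁶ eg², giving CFSE(oct) = -1.2Δₒ = -13926 cm⁻¹.
Tetrahedral e⁴ t₂⁴ gives -0.8Δₜ = -0.8 × (4/9) × 11605 = -4126 cm⁻¹.
OSPE = CFSE(oct) − CFSE(tet) = -13926 − (-4126) = -9800 cm⁻¹.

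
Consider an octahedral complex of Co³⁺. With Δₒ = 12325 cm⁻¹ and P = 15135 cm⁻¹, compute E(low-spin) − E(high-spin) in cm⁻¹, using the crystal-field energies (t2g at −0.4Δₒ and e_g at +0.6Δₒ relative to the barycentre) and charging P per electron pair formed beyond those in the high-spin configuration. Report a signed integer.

Group 9 minus oxidation state +3 gives a d⁶ configuration for Co³⁺.
In the high-spin limit (t2g^4 e_g^2) the orbital term is -0.4Δₒ = -4930 cm⁻¹, with no excess pairing.
Low-spin: t2g^6 e_g^0, orbital CFSE = -2.4Δₒ = -29580 cm⁻¹; plus 2 excess pairs × P = +30270 cm⁻¹; total 690 cm⁻¹.
Thus E(LS) − E(HS) = 5620 cm⁻¹.

5620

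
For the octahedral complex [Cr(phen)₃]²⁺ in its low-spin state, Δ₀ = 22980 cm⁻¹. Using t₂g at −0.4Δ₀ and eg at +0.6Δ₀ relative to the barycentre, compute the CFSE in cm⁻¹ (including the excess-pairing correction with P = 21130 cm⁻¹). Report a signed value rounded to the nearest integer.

phen is neutral, so the +2 overall charge sits on Cr: oxidation state +2.
Cr sits in group 6; removing 2 electrons leaves Cr²⁺ with 6 − 2 = 4 d electrons.
The d⁴ electrons fill as t₂g⁴ eg⁰.
The orbital stabilization is -1.6Δ₀ = -1.6 × 22980 = -36768 cm⁻¹.
Relative to high-spin t₂g³ eg¹ (0 paired), the low-spin configuration has 1 additional pair, contributing +1 × 21130 = +21130 cm⁻¹.
Net CFSE = -36768 + 21130 = -15638 cm⁻¹.

-15638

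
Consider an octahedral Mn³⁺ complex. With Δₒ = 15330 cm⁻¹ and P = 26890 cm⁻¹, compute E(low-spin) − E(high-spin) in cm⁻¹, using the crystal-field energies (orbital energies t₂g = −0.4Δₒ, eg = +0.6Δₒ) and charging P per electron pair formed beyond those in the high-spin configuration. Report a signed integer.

Group 7 minus oxidation state +3 gives a d⁴ configuration for Mn³⁺.
High-spin: t₂g³ eg¹, CFSE = -0.6Δₒ = -9198 cm⁻¹.
Low-spin: t₂g⁴ eg⁰, orbital CFSE = -1.6Δₒ = -24528 cm⁻¹; plus 1 excess pair × P = +26890 cm⁻¹; total 2362 cm⁻¹.
The difference is 2362 − (-9198) = 11560 cm⁻¹, so high-spin lies lower.

11560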